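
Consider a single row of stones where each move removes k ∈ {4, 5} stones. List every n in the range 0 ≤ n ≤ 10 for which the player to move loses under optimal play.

0, 1, 2, 3, 9, 10

Grundy values for subtraction set {4, 5}:
k:     0  1  2  3  4  5  6  7  8  9 10
g(k):  0  0  0  0  1  1  1  1  2  0  0
The P-positions (g = 0) in 0..10 are 0, 1, 2, 3, 9, 10.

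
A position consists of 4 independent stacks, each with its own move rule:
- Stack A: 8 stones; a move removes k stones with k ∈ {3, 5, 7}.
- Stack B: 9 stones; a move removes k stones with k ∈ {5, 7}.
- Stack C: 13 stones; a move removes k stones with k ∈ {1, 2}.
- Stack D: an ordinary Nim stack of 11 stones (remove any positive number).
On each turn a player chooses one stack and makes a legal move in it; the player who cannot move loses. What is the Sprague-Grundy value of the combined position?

9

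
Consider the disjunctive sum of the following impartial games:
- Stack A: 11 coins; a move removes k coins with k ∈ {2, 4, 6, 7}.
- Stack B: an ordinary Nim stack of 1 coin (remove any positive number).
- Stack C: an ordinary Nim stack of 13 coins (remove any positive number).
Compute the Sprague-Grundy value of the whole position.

Build the Grundy sequence for stack A with g(k) = mex{g(k−s) : s ∈ {2, 4, 6, 7}, s ≤ k}:
g(0) = mex{} = 0
g(1) = mex{} = 0
g(2) = mex{0} = 1
g(3) = mex{0} = 1
g(4) = mex{0,1} = 2
g(5) = mex{0,1} = 2
g(6) = mex{0,1,2} = 3
g(7) = mex{0,1,2} = 3
g(8) = mex{0,1,2,3} = 4
g(9) = mex{1,2,3} = 0
g(10) = mex{1,2,3,4} = 0
g(11) = mex{0,2,3} = 1
So g(11) = 1.
Stack B is a plain Nim stack of size 1, so its Grundy value is 1.
Stack C is a plain Nim stack of size 13, so its Grundy value is 13.
The value of a disjunctive sum is the nim-sum of the parts.
Combined value = 1 XOR 1 XOR 13 = 13.

13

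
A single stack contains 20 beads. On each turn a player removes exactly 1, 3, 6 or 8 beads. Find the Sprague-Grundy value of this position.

0

Grundy values for subtraction set {1, 3, 6, 8}:
k:     0  1  2  3  4  5  6  7  8  9 10 11 12 13 14 15 16 17 18 19 20
g(k):  0  1  0  1  0  1  2  3  2  0  1  0  1  0  1  2  3  2  0  1  0
So g(20) = 0.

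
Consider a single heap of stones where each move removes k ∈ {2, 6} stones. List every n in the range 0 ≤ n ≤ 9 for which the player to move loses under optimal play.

0, 1, 4, 5, 8, 9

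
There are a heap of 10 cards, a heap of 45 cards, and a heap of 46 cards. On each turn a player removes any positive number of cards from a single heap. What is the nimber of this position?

Nim-sum: 10 ^ 45 ^ 46 = 9.

9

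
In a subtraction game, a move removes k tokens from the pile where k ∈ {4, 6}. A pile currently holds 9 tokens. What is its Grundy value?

2

Build the Grundy sequence with g(k) = mex{g(k−s) : s ∈ {4, 6}, s ≤ k}:
k:     0  1  2  3  4  5  6  7  8  9
g(k):  0  0  0  0  1  1  1  1  2  2
So g(9) = 2.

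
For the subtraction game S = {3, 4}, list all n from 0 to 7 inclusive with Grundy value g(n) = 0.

Build the Grundy sequence with g(k) = mex{g(k−s) : s ∈ {3, 4}, s ≤ k}:
g(0) = mex{} = 0
g(1) = mex{} = 0
g(2) = mex{} = 0
g(3) = mex{0} = 1
g(4) = mex{0} = 1
g(5) = mex{0} = 1
g(6) = mex{0,1} = 2
g(7) = mex{1} = 0
The P-positions (g = 0) in 0..7 are 0, 1, 2, 7.

0, 1, 2, 7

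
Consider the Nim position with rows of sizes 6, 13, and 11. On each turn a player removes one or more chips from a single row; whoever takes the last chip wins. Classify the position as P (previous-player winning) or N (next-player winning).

Compute the nim-sum pairwise:
6 ^ 13 = 11
11 ^ 11 = 0
The nim-sum is 0, so this is a P-position: the player to move is in a losing position under optimal play.

P-position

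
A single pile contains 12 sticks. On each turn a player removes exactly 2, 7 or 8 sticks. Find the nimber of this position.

1

Grundy values for subtraction set {2, 7, 8}:
k:     0  1  2  3  4  5  6  7  8  9 10 11 12
g(k):  0  0  1  1  0  0  1  1  2  2  0  3  1
So g(12) = 1.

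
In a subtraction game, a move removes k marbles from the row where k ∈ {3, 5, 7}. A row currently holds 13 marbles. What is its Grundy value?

Compute g(0), g(1), … for moves {3, 5, 7}:
k:     0  1  2  3  4  5  6  7  8  9 10 11 12 13
g(k):  0  0  0  1  1  1  2  2  2  3  0  0  0  1
So g(13) = 1.

1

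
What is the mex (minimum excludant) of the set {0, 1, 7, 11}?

2

The values 0, 1 are all present; 2 is the first non-negative integer missing from the set.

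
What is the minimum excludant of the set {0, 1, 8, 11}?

2

The values 0, 1 are all present; 2 is the first non-negative integer missing from the set.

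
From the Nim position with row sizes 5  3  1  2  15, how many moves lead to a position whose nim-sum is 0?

1

Compute the nim-sum pairwise:
5 ^ 3 = 6
6 ^ 1 = 7
7 ^ 2 = 5
5 ^ 15 = 10
The overall nim-sum is X = 10. A row of size p has a winning move iff p XOR X < p (reduce it to p XOR X).
  5: 5 XOR 10 = 15 ≥ 5 — no move.
  3: 3 XOR 10 = 9 ≥ 3 — no move.
  1: 1 XOR 10 = 11 ≥ 1 — no move.
  2: 2 XOR 10 = 8 ≥ 2 — no move.
  15: 15 XOR 10 = 5 < 15 — winning move (to 5).
That gives 1 winning move.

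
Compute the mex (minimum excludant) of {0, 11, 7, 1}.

The values 0, 1 are all present; 2 is the first non-negative integer missing from the set.

2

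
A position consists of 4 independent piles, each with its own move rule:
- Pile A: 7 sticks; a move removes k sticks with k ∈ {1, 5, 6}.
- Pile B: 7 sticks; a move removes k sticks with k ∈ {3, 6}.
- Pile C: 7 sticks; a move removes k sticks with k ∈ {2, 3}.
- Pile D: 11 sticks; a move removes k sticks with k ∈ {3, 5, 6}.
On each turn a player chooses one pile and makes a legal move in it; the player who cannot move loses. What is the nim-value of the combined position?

Build the Grundy sequence for pile A with g(k) = mex{g(k−s) : s ∈ {1, 5, 6}, s ≤ k}:
k:     0  1  2  3  4  5  6  7
g(k):  0  1  0  1  0  1  2  3
So g(7) = 3.
Grundy values for pile B (subtraction set {3, 6}):
g(0) = mex{} = 0
g(1) = mex{} = 0
g(2) = mex{} = 0
g(3) = mex{0} = 1
g(4) = mex{0} = 1
g(5) = mex{0} = 1
g(6) = mex{0,1} = 2
g(7) = mex{0,1} = 2
So g(7) = 2.
Build the Grundy sequence for pile C with g(k) = mex{g(k−s) : s ∈ {2, 3}, s ≤ k}:
k:     0  1  2  3  4  5  6  7
g(k):  0  0  1  1  2  0  0  1
So g(7) = 1.
Grundy values for pile D (subtraction set {3, 5, 6}):
g(0) = mex{} = 0
g(1) = mex{} = 0
g(2) = mex{} = 0
g(3) = mex{0} = 1
g(4) = mex{0} = 1
g(5) = mex{0} = 1
g(6) = mex{0,1} = 2
g(7) = mex{0,1} = 2
g(8) = mex{0,1} = 2
g(9) = mex{1,2} = 0
g(10) = mex{1,2} = 0
g(11) = mex{1,2} = 0
So g(11) = 0.
By the Sprague-Grundy theorem, the Grundy value of a sum of independent games is the XOR of the component values.
Combined value = 3 ⊕ 2 ⊕ 1 ⊕ 0 = 0.

0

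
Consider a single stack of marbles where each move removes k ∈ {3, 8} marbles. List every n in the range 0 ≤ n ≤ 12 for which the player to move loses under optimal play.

0, 1, 2, 6, 7, 11, 12

Grundy values for subtraction set {3, 8}:
k:     0  1  2  3  4  5  6  7  8  9 10 11 12
g(k):  0  0  0  1  1  1  0  0  2  1  1  0  0
The P-positions (g = 0) in 0..12 are 0, 1, 2, 6, 7, 11, 12.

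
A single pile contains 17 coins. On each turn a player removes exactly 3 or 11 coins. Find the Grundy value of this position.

1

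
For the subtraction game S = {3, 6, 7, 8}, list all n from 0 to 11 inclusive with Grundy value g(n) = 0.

Grundy values for subtraction set {3, 6, 7, 8}:
g(0) = mex{} = 0
g(1) = mex{} = 0
g(2) = mex{} = 0
g(3) = mex{0} = 1
g(4) = mex{0} = 1
g(5) = mex{0} = 1
g(6) = mex{0,1} = 2
g(7) = mex{0,1} = 2
g(8) = mex{0,1} = 2
g(9) = mex{0,1,2} = 3
g(10) = mex{0,1,2} = 3
g(11) = mex{1,2} = 0
The P-positions (g = 0) in 0..11 are 0, 1, 2, 11.

0, 1, 2, 11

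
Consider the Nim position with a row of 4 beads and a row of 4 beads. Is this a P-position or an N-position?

P-position

Bitwise XOR of the heap sizes:
  100  (4)
  100  (4)
  ---
  000  (0)
The nim-sum is 0, so this is a P-position: the player to move is in a losing position under optimal play.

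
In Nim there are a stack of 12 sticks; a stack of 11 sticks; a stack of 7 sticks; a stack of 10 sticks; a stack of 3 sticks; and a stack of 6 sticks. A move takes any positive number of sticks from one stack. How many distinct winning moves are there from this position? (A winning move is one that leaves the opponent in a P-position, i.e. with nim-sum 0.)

3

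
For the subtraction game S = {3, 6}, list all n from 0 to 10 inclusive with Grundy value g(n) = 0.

Grundy values for subtraction set {3, 6}:
g(0) = mex{} = 0
g(1) = mex{} = 0
g(2) = mex{} = 0
g(3) = mex{0} = 1
g(4) = mex{0} = 1
g(5) = mex{0} = 1
g(6) = mex{0,1} = 2
g(7) = mex{0,1} = 2
g(8) = mex{0,1} = 2
g(9) = mex{1,2} = 0
g(10) = mex{1,2} = 0
The P-positions (g = 0) in 0..10 are 0, 1, 2, 9, 10.

0, 1, 2, 9, 10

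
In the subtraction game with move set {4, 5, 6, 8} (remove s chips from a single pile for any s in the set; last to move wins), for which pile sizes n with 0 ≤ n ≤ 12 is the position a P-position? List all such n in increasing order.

0, 1, 2, 3, 12

Grundy values for subtraction set {4, 5, 6, 8}:
g(0) = mex{} = 0
g(1) = mex{} = 0
g(2) = mex{} = 0
g(3) = mex{} = 0
g(4) = mex{0} = 1
g(5) = mex{0} = 1
g(6) = mex{0} = 1
g(7) = mex{0} = 1
g(8) = mex{0,1} = 2
g(9) = mex{0,1} = 2
g(10) = mex{0,1} = 2
g(11) = mex{0,1} = 2
g(12) = mex{1,2} = 0
The P-positions (g = 0) in 0..12 are 0, 1, 2, 3, 12.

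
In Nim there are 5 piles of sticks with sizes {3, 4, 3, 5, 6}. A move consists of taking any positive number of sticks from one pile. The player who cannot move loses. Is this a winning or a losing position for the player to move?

Winning position

Compute the nim-sum pairwise:
3 XOR 4 = 7
7 XOR 3 = 4
4 XOR 5 = 1
1 XOR 6 = 7
The nim-sum is 7 ≠ 0, so this is an N-position: the player to move can win.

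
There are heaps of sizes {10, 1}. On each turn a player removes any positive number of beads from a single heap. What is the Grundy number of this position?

11

In binary:
  1010  (10)
  0001  (1)
  ----
  1011  (11)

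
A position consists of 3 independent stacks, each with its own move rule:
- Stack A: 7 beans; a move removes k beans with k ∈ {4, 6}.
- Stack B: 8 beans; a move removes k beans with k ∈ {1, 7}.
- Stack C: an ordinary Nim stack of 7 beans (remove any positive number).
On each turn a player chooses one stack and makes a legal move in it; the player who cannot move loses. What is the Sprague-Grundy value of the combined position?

6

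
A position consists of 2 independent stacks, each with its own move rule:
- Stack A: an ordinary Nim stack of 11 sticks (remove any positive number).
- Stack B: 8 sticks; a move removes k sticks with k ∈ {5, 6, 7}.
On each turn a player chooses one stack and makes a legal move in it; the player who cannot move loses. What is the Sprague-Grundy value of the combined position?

10

Stack A is a plain Nim stack of size 11, so its Grundy value is 11.
For stack B, compute g(0), g(1), … with moves {5, 6, 7}:
k:     0  1  2  3  4  5  6  7  8
g(k):  0  0  0  0  0  1  1  1  1
So g(8) = 1.
By the Sprague-Grundy theorem, the Grundy value of a sum of independent games is the XOR of the component values.
Combined value = 11 ⊕ 1 = 10.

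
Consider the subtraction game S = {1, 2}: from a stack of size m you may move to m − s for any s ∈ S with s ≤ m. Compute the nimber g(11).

2

Grundy values for subtraction set {1, 2}:
k:     0  1  2  3  4  5  6  7  8  9 10 11
g(k):  0  1  2  0  1  2  0  1  2  0  1  2
So g(11) = 2.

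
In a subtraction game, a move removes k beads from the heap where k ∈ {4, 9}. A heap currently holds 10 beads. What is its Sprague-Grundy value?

Build the Grundy sequence with g(k) = mex{g(k−s) : s ∈ {4, 9}, s ≤ k}:
g(0) = mex{} = 0
g(1) = mex{} = 0
g(2) = mex{} = 0
g(3) = mex{} = 0
g(4) = mex{0} = 1
g(5) = mex{0} = 1
g(6) = mex{0} = 1
g(7) = mex{0} = 1
g(8) = mex{1} = 0
g(9) = mex{0,1} = 2
g(10) = mex{0,1} = 2
So g(10) = 2.

2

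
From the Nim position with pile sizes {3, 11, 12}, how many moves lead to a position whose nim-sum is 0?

1

In binary:
  0011  (3)
  1011  (11)
  1100  (12)
  ----
  0100  (4)
The overall nim-sum is X = 4. A pile of size p has a winning move iff p XOR X < p (reduce it to p XOR X).
  3: 3 XOR 4 = 7 ≥ 3 — no move.
  11: 11 XOR 4 = 15 ≥ 11 — no move.
  12: 12 XOR 4 = 8 < 12 — winning move (to 8).
That gives 1 winning move.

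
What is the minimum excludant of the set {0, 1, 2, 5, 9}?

3

The values 0, 1, 2 are all present; 3 is the first non-negative integer missing from the set.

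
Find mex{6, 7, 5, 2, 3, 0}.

1

0 is in the set but 1 is not, so the mex is 1.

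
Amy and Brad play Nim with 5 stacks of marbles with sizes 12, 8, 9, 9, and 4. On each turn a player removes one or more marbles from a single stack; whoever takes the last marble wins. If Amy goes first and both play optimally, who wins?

Nim-sum: 12 XOR 8 XOR 9 XOR 9 XOR 4 = 0.
The nim-sum is 0, so this is a P-position: the player to move is in a losing position under optimal play; Amy is about to move from it and so loses — Brad wins.

Brad wins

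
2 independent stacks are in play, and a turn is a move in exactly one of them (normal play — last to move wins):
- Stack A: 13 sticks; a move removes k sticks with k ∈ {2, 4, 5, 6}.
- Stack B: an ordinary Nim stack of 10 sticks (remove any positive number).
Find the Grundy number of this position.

For stack A, compute g(0), g(1), … with moves {2, 4, 5, 6}:
k:     0  1  2  3  4  5  6  7  8  9 10 11 12 13
g(k):  0  0  1  1  2  2  3  3  0  0  1  1  2  2
So g(13) = 2.
Stack B is a plain Nim stack of size 10, so its Grundy value is 10.
By the Sprague-Grundy theorem, the Grundy value of a sum of independent games is the XOR of the component values.
Combined value = 2 ⊕ 10 = 8.

8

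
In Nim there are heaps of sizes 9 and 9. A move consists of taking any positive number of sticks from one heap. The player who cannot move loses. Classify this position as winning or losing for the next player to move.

Bitwise XOR of the heap sizes:
  1001  (9)
  1001  (9)
  ----
  0000  (0)
The nim-sum is 0, so this is a P-position: the player to move is in a losing position under optimal play.

Losing position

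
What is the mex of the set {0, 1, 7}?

The values 0, 1 are all present; 2 is the first non-negative integer missing from the set.

2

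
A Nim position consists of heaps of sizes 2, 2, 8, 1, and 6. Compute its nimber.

15

Compute the nim-sum pairwise:
2 XOR 2 = 0
0 XOR 8 = 8
8 XOR 1 = 9
9 XOR 6 = 15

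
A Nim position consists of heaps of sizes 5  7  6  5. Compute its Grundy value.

Compute the nim-sum pairwise:
5 XOR 7 = 2
2 XOR 6 = 4
4 XOR 5 = 1

1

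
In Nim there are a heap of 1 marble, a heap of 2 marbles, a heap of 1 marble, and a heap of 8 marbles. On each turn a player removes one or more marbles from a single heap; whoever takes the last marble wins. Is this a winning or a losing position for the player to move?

Nim-sum: 1 ⊕ 2 ⊕ 1 ⊕ 8 = 10.
The nim-sum is 10 ≠ 0, so this is an N-position: the player to move can win.

Winning position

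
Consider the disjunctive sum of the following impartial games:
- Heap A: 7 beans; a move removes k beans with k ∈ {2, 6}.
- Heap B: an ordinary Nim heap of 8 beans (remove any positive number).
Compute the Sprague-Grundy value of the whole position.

Grundy values for heap A (subtraction set {2, 6}):
g(0) = mex{} = 0
g(1) = mex{} = 0
g(2) = mex{0} = 1
g(3) = mex{0} = 1
g(4) = mex{1} = 0
g(5) = mex{1} = 0
g(6) = mex{0} = 1
g(7) = mex{0} = 1
So g(7) = 1.
Heap B is a plain Nim heap of size 8, so its Grundy value is 8.
By the Sprague-Grundy theorem, the Grundy value of a sum of independent games is the XOR of the component values.
Combined value = 1 XOR 8 = 9.

9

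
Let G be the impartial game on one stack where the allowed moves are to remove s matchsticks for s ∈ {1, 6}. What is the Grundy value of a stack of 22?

Compute g(0), g(1), … for moves {1, 6}:
k:     0  1  2  3  4  5  6  7  8  9 10 11 12 13 14 15 16 17 18 19 20 21 22
g(k):  0  1  0  1  0  1  2  0  1  0  1  0  1  2  0  1  0  1  0  1  2  0  1
So g(22) = 1.

1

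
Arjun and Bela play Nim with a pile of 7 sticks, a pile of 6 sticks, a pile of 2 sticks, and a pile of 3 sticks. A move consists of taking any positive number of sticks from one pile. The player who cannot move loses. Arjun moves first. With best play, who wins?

Bela wins

Nim-sum: 7 ⊕ 6 ⊕ 2 ⊕ 3 = 0.
The nim-sum is 0, so this is a P-position: the player to move is in a losing position under optimal play; Arjun is about to move from it and so loses — Bela wins.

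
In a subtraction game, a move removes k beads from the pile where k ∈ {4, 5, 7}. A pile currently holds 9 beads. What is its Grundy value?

2

Build the Grundy sequence with g(k) = mex{g(k−s) : s ∈ {4, 5, 7}, s ≤ k}:
g(0) = mex{} = 0
g(1) = mex{} = 0
g(2) = mex{} = 0
g(3) = mex{} = 0
g(4) = mex{0} = 1
g(5) = mex{0} = 1
g(6) = mex{0} = 1
g(7) = mex{0} = 1
g(8) = mex{0,1} = 2
g(9) = mex{0,1} = 2
So g(9) = 2.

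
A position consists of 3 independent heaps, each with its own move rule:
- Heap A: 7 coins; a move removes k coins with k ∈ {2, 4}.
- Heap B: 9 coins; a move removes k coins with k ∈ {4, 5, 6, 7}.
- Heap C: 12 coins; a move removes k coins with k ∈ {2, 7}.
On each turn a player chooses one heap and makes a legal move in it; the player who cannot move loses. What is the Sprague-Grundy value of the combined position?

For heap A, compute g(0), g(1), … with moves {2, 4}:
g(0) = mex{} = 0
g(1) = mex{} = 0
g(2) = mex{0} = 1
g(3) = mex{0} = 1
g(4) = mex{0,1} = 2
g(5) = mex{0,1} = 2
g(6) = mex{1,2} = 0
g(7) = mex{1,2} = 0
So g(7) = 0.
Grundy values for heap B (subtraction set {4, 5, 6, 7}):
k:     0  1  2  3  4  5  6  7  8  9
g(k):  0  0  0  0  1  1  1  1  2  2
So g(9) = 2.
Build the Grundy sequence for heap C with g(k) = mex{g(k−s) : s ∈ {2, 7}, s ≤ k}:
g(0) = mex{} = 0
g(1) = mex{} = 0
g(2) = mex{0} = 1
g(3) = mex{0} = 1
g(4) = mex{1} = 0
g(5) = mex{1} = 0
g(6) = mex{0} = 1
g(7) = mex{0} = 1
g(8) = mex{0,1} = 2
g(9) = mex{1} = 0
g(10) = mex{1,2} = 0
g(11) = mex{0} = 1
g(12) = mex{0} = 1
So g(12) = 1.
By the Sprague-Grundy theorem, the Grundy value of a sum of independent games is the XOR of the component values.
Combined value = 0 XOR 2 XOR 1 = 3.

3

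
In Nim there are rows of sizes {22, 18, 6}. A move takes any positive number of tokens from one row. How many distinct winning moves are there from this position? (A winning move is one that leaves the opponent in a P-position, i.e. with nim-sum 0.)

3

In binary:
  10110  (22)
  10010  (18)
  00110  (6)
  -----
  00010  (2)
The overall nim-sum is X = 2. A row of size p has a winning move iff p XOR X < p (reduce it to p XOR X).
  22: 22 XOR 2 = 20 < 22 — winning move (to 20).
  18: 18 XOR 2 = 16 < 18 — winning move (to 16).
  6: 6 XOR 2 = 4 < 6 — winning move (to 4).
That gives 3 winning moves.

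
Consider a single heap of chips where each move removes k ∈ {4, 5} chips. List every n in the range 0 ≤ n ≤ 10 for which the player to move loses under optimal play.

0, 1, 2, 3, 9, 10

Build the Grundy sequence with g(k) = mex{g(k−s) : s ∈ {4, 5}, s ≤ k}:
g(0) = mex{} = 0
g(1) = mex{} = 0
g(2) = mex{} = 0
g(3) = mex{} = 0
g(4) = mex{0} = 1
g(5) = mex{0} = 1
g(6) = mex{0} = 1
g(7) = mex{0} = 1
g(8) = mex{0,1} = 2
g(9) = mex{1} = 0
g(10) = mex{1} = 0
The P-positions (g = 0) in 0..10 are 0, 1, 2, 3, 9, 10.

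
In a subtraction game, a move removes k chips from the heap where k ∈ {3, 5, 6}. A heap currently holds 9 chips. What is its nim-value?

Grundy values for subtraction set {3, 5, 6}:
k:     0  1  2  3  4  5  6  7  8  9
g(k):  0  0  0  1  1  1  2  2  2  0
So g(9) = 0.

0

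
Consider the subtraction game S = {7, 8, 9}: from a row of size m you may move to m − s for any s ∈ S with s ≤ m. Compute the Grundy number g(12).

1

Grundy values for subtraction set {7, 8, 9}:
g(0) = mex{} = 0
g(1) = mex{} = 0
g(2) = mex{} = 0
g(3) = mex{} = 0
g(4) = mex{} = 0
g(5) = mex{} = 0
g(6) = mex{} = 0
g(7) = mex{0} = 1
g(8) = mex{0} = 1
g(9) = mex{0} = 1
g(10) = mex{0} = 1
g(11) = mex{0} = 1
g(12) = mex{0} = 1
So g(12) = 1.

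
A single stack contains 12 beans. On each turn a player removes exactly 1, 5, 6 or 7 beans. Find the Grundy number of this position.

0

Build the Grundy sequence with g(k) = mex{g(k−s) : s ∈ {1, 5, 6, 7}, s ≤ k}:
k:     0  1  2  3  4  5  6  7  8  9 10 11 12
g(k):  0  1  0  1  0  1  2  3  2  3  2  3  0
So g(12) = 0.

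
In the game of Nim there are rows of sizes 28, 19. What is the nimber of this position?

15

Nim-sum: 28 ⊕ 19 = 15.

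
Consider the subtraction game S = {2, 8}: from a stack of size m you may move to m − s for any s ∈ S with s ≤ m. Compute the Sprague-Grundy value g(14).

Build the Grundy sequence with g(k) = mex{g(k−s) : s ∈ {2, 8}, s ≤ k}:
k:     0  1  2  3  4  5  6  7  8  9 10 11 12 13 14
g(k):  0  0  1  1  0  0  1  1  2  2  0  0  1  1  0
So g(14) = 0.

0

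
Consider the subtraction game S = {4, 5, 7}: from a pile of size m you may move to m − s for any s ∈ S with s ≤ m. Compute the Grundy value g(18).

1

Build the Grundy sequence with g(k) = mex{g(k−s) : s ∈ {4, 5, 7}, s ≤ k}:
k:     0  1  2  3  4  5  6  7  8  9 10 11 12 13 14 15 16 17 18
g(k):  0  0  0  0  1  1  1  1  2  2  2  0  0  0  0  1  1  1  1
So g(18) = 1.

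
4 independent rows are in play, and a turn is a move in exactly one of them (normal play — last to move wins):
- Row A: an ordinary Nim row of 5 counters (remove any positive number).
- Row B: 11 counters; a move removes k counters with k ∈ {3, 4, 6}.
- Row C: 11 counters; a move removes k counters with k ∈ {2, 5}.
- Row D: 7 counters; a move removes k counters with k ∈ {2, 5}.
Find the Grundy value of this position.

Row A is a plain Nim row of size 5, so its Grundy value is 5.
For row B, compute g(0), g(1), … with moves {3, 4, 6}:
k:     0  1  2  3  4  5  6  7  8  9 10 11
g(k):  0  0  0  1  1  1  2  2  2  0  0  0
So g(11) = 0.
For row C, compute g(0), g(1), … with moves {2, 5}:
k:     0  1  2  3  4  5  6  7  8  9 10 11
g(k):  0  0  1  1  0  2  1  0  0  1  1  0
So g(11) = 0.
Grundy values for row D (subtraction set {2, 5}):
k:     0  1  2  3  4  5  6  7
g(k):  0  0  1  1  0  2  1  0
So g(7) = 0.
The value of a disjunctive sum is the nim-sum of the parts.
Combined value = 5 XOR 0 XOR 0 XOR 0 = 5.

5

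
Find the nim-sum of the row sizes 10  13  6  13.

12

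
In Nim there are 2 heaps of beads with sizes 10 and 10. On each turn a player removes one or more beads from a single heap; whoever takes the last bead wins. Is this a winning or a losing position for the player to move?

Losing position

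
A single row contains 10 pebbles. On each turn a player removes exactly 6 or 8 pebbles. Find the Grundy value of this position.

Build the Grundy sequence with g(k) = mex{g(k−s) : s ∈ {6, 8}, s ≤ k}:
k:     0  1  2  3  4  5  6  7  8  9 10
g(k):  0  0  0  0  0  0  1  1  1  1  1
So g(10) = 1.

1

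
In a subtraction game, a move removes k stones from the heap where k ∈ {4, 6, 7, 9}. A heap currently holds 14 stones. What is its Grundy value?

0

Compute g(0), g(1), … for moves {4, 6, 7, 9}:
g(0) = mex{} = 0
g(1) = mex{} = 0
g(2) = mex{} = 0
g(3) = mex{} = 0
g(4) = mex{0} = 1
g(5) = mex{0} = 1
g(6) = mex{0} = 1
g(7) = mex{0} = 1
g(8) = mex{0,1} = 2
g(9) = mex{0,1} = 2
g(10) = mex{0,1} = 2
g(11) = mex{0,1} = 2
g(12) = mex{0,1,2} = 3
g(13) = mex{1,2} = 0
g(14) = mex{1,2} = 0
So g(14) = 0.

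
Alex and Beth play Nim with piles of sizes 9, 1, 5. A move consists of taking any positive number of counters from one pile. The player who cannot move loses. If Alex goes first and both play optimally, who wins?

Alex wins

Bitwise XOR of the heap sizes:
  1001  (9)
  0001  (1)
  0101  (5)
  ----
  1101  (13)
The nim-sum is 13 ≠ 0, so this is an N-position: the player to move can win; Alex has a winning move.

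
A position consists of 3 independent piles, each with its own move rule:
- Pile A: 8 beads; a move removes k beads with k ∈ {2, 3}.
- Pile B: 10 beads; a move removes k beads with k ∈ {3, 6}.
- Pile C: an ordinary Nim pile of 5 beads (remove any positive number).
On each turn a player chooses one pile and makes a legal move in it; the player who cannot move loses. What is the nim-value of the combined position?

For pile A, compute g(0), g(1), … with moves {2, 3}:
g(0) = mex{} = 0
g(1) = mex{} = 0
g(2) = mex{0} = 1
g(3) = mex{0} = 1
g(4) = mex{0,1} = 2
g(5) = mex{1} = 0
g(6) = mex{1,2} = 0
g(7) = mex{0,2} = 1
g(8) = mex{0} = 1
So g(8) = 1.
Grundy values for pile B (subtraction set {3, 6}):
g(0) = mex{} = 0
g(1) = mex{} = 0
g(2) = mex{} = 0
g(3) = mex{0} = 1
g(4) = mex{0} = 1
g(5) = mex{0} = 1
g(6) = mex{0,1} = 2
g(7) = mex{0,1} = 2
g(8) = mex{0,1} = 2
g(9) = mex{1,2} = 0
g(10) = mex{1,2} = 0
So g(10) = 0.
Pile C is a plain Nim pile of size 5, so its Grundy value is 5.
The value of a disjunctive sum is the nim-sum of the parts.
Combined value = 1 XOR 0 XOR 5 = 4.

4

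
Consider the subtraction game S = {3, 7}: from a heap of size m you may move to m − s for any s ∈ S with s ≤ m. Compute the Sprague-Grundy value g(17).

Compute g(0), g(1), … for moves {3, 7}:
k:     0  1  2  3  4  5  6  7  8  9 10 11 12 13 14 15 16 17
g(k):  0  0  0  1  1  1  0  2  2  1  0  0  0  1  1  1  0  2
So g(17) = 2.

2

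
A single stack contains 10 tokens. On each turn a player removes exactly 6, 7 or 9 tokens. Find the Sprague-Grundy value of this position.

1

Compute g(0), g(1), … for moves {6, 7, 9}:
g(0) = mex{} = 0
g(1) = mex{} = 0
g(2) = mex{} = 0
g(3) = mex{} = 0
g(4) = mex{} = 0
g(5) = mex{} = 0
g(6) = mex{0} = 1
g(7) = mex{0} = 1
g(8) = mex{0} = 1
g(9) = mex{0} = 1
g(10) = mex{0} = 1
So g(10) = 1.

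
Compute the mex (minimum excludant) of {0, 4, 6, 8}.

1

0 is in the set but 1 is not, so the mex is 1.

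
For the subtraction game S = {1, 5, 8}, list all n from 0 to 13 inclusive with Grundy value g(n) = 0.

0, 2, 4, 6, 13

Build the Grundy sequence with g(k) = mex{g(k−s) : s ∈ {1, 5, 8}, s ≤ k}:
g(0) = mex{} = 0
g(1) = mex{0} = 1
g(2) = mex{1} = 0
g(3) = mex{0} = 1
g(4) = mex{1} = 0
g(5) = mex{0} = 1
g(6) = mex{1} = 0
g(7) = mex{0} = 1
g(8) = mex{0,1} = 2
g(9) = mex{0,1,2} = 3
g(10) = mex{0,1,3} = 2
g(11) = mex{0,1,2} = 3
g(12) = mex{0,1,3} = 2
g(13) = mex{1,2} = 0
The P-positions (g = 0) in 0..13 are 0, 2, 4, 6, 13.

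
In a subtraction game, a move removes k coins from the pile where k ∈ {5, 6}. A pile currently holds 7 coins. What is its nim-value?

1

Compute g(0), g(1), … for moves {5, 6}:
g(0) = mex{} = 0
g(1) = mex{} = 0
g(2) = mex{} = 0
g(3) = mex{} = 0
g(4) = mex{} = 0
g(5) = mex{0} = 1
g(6) = mex{0} = 1
g(7) = mex{0} = 1
So g(7) = 1.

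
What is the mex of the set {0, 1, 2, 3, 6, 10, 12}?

The values 0, 1, 2, 3 are all present; 4 is the first non-negative integer missing from the set.

4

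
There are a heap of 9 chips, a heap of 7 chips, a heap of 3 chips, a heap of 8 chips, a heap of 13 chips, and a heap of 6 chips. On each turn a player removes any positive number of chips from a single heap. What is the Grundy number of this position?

In binary:
  1001  (9)
  0111  (7)
  0011  (3)
  1000  (8)
  1101  (13)
  0110  (6)
  ----
  1110  (14)

14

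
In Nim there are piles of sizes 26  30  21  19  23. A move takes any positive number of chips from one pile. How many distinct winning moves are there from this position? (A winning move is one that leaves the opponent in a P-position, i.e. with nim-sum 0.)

5

Bitwise XOR of the heap sizes:
  11010  (26)
  11110  (30)
  10101  (21)
  10011  (19)
  10111  (23)
  -----
  10101  (21)
The overall nim-sum is X = 21. A pile of size p has a winning move iff p XOR X < p (reduce it to p XOR X).
  26: 26 XOR 21 = 15 < 26 — winning move (to 15).
  30: 30 XOR 21 = 11 < 30 — winning move (to 11).
  21: 21 XOR 21 = 0 < 21 — winning move (to 0).
  19: 19 XOR 21 = 6 < 19 — winning move (to 6).
  23: 23 XOR 21 = 2 < 23 — winning move (to 2).
That gives 5 winning moves.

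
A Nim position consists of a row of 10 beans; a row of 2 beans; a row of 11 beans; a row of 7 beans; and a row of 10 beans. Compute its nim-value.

14

Compute the nim-sum pairwise:
10 ⊕ 2 = 8
8 ⊕ 11 = 3
3 ⊕ 7 = 4
4 ⊕ 10 = 14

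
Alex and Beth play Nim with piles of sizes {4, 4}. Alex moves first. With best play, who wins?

In binary:
  100  (4)
  100  (4)
  ---
  000  (0)
The nim-sum is 0, so this is a P-position: the player to move is in a losing position under optimal play; Alex is about to move from it and so loses — Beth wins.

Beth wins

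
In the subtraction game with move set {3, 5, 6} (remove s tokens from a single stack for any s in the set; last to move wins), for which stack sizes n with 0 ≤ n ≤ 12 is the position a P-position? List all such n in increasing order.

0, 1, 2, 9, 10, 11

Build the Grundy sequence with g(k) = mex{g(k−s) : s ∈ {3, 5, 6}, s ≤ k}:
g(0) = mex{} = 0
g(1) = mex{} = 0
g(2) = mex{} = 0
g(3) = mex{0} = 1
g(4) = mex{0} = 1
g(5) = mex{0} = 1
g(6) = mex{0,1} = 2
g(7) = mex{0,1} = 2
g(8) = mex{0,1} = 2
g(9) = mex{1,2} = 0
g(10) = mex{1,2} = 0
g(11) = mex{1,2} = 0
g(12) = mex{0,2} = 1
The P-positions (g = 0) in 0..12 are 0, 1, 2, 9, 10, 11.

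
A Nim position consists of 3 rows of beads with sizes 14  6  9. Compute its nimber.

1

Nim-sum: 14 ⊕ 6 ⊕ 9 = 1.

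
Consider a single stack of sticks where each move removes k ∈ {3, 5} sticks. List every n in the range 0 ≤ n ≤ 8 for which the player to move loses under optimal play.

0, 1, 2, 8

Compute g(0), g(1), … for moves {3, 5}:
g(0) = mex{} = 0
g(1) = mex{} = 0
g(2) = mex{} = 0
g(3) = mex{0} = 1
g(4) = mex{0} = 1
g(5) = mex{0} = 1
g(6) = mex{0,1} = 2
g(7) = mex{0,1} = 2
g(8) = mex{1} = 0
The P-positions (g = 0) in 0..8 are 0, 1, 2, 8.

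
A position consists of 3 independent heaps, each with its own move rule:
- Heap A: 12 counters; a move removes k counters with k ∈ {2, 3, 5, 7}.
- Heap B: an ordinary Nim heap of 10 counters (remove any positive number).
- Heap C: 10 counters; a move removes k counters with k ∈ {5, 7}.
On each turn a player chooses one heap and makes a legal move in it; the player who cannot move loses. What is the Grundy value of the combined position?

Build the Grundy sequence for heap A with g(k) = mex{g(k−s) : s ∈ {2, 3, 5, 7}, s ≤ k}:
g(0) = mex{} = 0
g(1) = mex{} = 0
g(2) = mex{0} = 1
g(3) = mex{0} = 1
g(4) = mex{0,1} = 2
g(5) = mex{0,1} = 2
g(6) = mex{0,1,2} = 3
g(7) = mex{0,1,2} = 3
g(8) = mex{0,1,2,3} = 4
g(9) = mex{1,2,3} = 0
g(10) = mex{1,2,3,4} = 0
g(11) = mex{0,2,3,4} = 1
g(12) = mex{0,2,3} = 1
So g(12) = 1.
Heap B is a plain Nim heap of size 10, so its Grundy value is 10.
For heap C, compute g(0), g(1), … with moves {5, 7}:
k:     0  1  2  3  4  5  6  7  8  9 10
g(k):  0  0  0  0  0  1  1  1  1  1  2
So g(10) = 2.
The value of a disjunctive sum is the nim-sum of the parts.
Combined value = 1 ⊕ 10 ⊕ 2 = 9.

9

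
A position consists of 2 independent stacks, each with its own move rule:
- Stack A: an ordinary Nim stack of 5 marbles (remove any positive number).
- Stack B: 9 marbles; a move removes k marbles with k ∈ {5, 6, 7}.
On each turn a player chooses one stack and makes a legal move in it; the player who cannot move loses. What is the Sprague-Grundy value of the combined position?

Stack A is a plain Nim stack of size 5, so its Grundy value is 5.
For stack B, compute g(0), g(1), … with moves {5, 6, 7}:
k:     0  1  2  3  4  5  6  7  8  9
g(k):  0  0  0  0  0  1  1  1  1  1
So g(9) = 1.
By the Sprague-Grundy theorem, the Grundy value of a sum of independent games is the XOR of the component values.
Combined value = 5 ⊕ 1 = 4.

4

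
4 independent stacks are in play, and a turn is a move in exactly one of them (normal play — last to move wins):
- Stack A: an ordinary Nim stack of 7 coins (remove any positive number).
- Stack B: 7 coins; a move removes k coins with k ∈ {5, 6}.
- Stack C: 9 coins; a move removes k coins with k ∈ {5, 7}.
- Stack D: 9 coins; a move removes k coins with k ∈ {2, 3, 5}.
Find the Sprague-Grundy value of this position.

6

Stack A is a plain Nim stack of size 7, so its Grundy value is 7.
Build the Grundy sequence for stack B with g(k) = mex{g(k−s) : s ∈ {5, 6}, s ≤ k}:
k:     0  1  2  3  4  5  6  7
g(k):  0  0  0  0  0  1  1  1
So g(7) = 1.
For stack C, compute g(0), g(1), … with moves {5, 7}:
g(0) = mex{} = 0
g(1) = mex{} = 0
g(2) = mex{} = 0
g(3) = mex{} = 0
g(4) = mex{} = 0
g(5) = mex{0} = 1
g(6) = mex{0} = 1
g(7) = mex{0} = 1
g(8) = mex{0} = 1
g(9) = mex{0} = 1
So g(9) = 1.
Build the Grundy sequence for stack D with g(k) = mex{g(k−s) : s ∈ {2, 3, 5}, s ≤ k}:
k:     0  1  2  3  4  5  6  7  8  9
g(k):  0  0  1  1  2  2  3  0  0  1
So g(9) = 1.
The value of a disjunctive sum is the nim-sum of the parts.
Combined value = 7 XOR 1 XOR 1 XOR 1 = 6.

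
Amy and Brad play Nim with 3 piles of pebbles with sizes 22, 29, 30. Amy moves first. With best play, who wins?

Amy wins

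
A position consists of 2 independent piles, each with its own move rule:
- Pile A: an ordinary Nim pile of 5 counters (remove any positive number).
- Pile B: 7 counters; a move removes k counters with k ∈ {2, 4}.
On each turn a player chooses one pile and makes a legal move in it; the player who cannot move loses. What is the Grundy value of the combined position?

5

Pile A is a plain Nim pile of size 5, so its Grundy value is 5.
For pile B, compute g(0), g(1), … with moves {2, 4}:
k:     0  1  2  3  4  5  6  7
g(k):  0  0  1  1  2  2  0  0
So g(7) = 0.
By the Sprague-Grundy theorem, the Grundy value of a sum of independent games is the XOR of the component values.
Combined value = 5 XOR 0 = 5.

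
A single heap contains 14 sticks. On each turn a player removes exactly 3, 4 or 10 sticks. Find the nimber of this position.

Build the Grundy sequence with g(k) = mex{g(k−s) : s ∈ {3, 4, 10}, s ≤ k}:
g(0) = mex{} = 0
g(1) = mex{} = 0
g(2) = mex{} = 0
g(3) = mex{0} = 1
g(4) = mex{0} = 1
g(5) = mex{0} = 1
g(6) = mex{0,1} = 2
g(7) = mex{1} = 0
g(8) = mex{1} = 0
g(9) = mex{1,2} = 0
g(10) = mex{0,2} = 1
g(11) = mex{0} = 1
g(12) = mex{0} = 1
g(13) = mex{0,1} = 2
g(14) = mex{1} = 0
So g(14) = 0.

0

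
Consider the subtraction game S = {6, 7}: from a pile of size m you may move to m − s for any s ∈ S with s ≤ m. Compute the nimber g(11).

1

Build the Grundy sequence with g(k) = mex{g(k−s) : s ∈ {6, 7}, s ≤ k}:
k:     0  1  2  3  4  5  6  7  8  9 10 11
g(k):  0  0  0  0  0  0  1  1  1  1  1  1
So g(11) = 1.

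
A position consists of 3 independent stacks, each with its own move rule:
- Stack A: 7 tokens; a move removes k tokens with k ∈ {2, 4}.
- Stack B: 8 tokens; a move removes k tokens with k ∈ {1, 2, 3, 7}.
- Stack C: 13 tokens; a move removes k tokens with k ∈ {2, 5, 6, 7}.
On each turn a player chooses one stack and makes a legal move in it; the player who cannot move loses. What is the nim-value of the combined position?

0

Grundy values for stack A (subtraction set {2, 4}):
k:     0  1  2  3  4  5  6  7
g(k):  0  0  1  1  2  2  0  0
So g(7) = 0.
For stack B, compute g(0), g(1), … with moves {1, 2, 3, 7}:
g(0) = mex{} = 0
g(1) = mex{0} = 1
g(2) = mex{0,1} = 2
g(3) = mex{0,1,2} = 3
g(4) = mex{1,2,3} = 0
g(5) = mex{0,2,3} = 1
g(6) = mex{0,1,3} = 2
g(7) = mex{0,1,2} = 3
g(8) = mex{1,2,3} = 0
So g(8) = 0.
Grundy values for stack C (subtraction set {2, 5, 6, 7}):
g(0) = mex{} = 0
g(1) = mex{} = 0
g(2) = mex{0} = 1
g(3) = mex{0} = 1
g(4) = mex{1} = 0
g(5) = mex{0,1} = 2
g(6) = mex{0} = 1
g(7) = mex{0,1,2} = 3
g(8) = mex{0,1} = 2
g(9) = mex{0,1,3} = 2
g(10) = mex{0,1,2} = 3
g(11) = mex{0,1,2} = 3
g(12) = mex{1,2,3} = 0
g(13) = mex{1,2,3} = 0
So g(13) = 0.
By the Sprague-Grundy theorem, the Grundy value of a sum of independent games is the XOR of the component values.
Combined value = 0 ⊕ 0 ⊕ 0 = 0.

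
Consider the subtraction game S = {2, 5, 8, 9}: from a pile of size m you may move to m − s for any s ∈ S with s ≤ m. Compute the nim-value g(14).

Compute g(0), g(1), … for moves {2, 5, 8, 9}:
k:     0  1  2  3  4  5  6  7  8  9 10 11 12 13 14
g(k):  0  0  1  1  0  2  1  0  2  1  3  0  2  1  0
So g(14) = 0.

0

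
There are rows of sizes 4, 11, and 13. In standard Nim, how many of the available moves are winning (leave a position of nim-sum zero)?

Nim-sum: 4 ⊕ 11 ⊕ 13 = 2.
The overall nim-sum is X = 2. A row of size p has a winning move iff p XOR X < p (reduce it to p XOR X).
  4: 4 XOR 2 = 6 ≥ 4 — no move.
  11: 11 XOR 2 = 9 < 11 — winning move (to 9).
  13: 13 XOR 2 = 15 ≥ 13 — no move.
That gives 1 winning move.

1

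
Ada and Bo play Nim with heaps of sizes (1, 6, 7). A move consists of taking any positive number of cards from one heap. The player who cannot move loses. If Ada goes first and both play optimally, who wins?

Bo wins

Nim-sum: 1 ⊕ 6 ⊕ 7 = 0.
The nim-sum is 0, so this is a P-position: the player to move is in a losing position under optimal play; Ada is about to move from it and so loses — Bo wins.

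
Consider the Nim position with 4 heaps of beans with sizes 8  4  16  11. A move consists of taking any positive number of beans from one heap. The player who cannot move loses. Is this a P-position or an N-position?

Nim-sum: 8 XOR 4 XOR 16 XOR 11 = 23.
The nim-sum is 23 ≠ 0, so this is an N-position: the player to move can win.

N-position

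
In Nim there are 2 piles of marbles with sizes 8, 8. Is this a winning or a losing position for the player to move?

Losing position

Nim-sum: 8 ⊕ 8 = 0.
The nim-sum is 0, so this is a P-position: the player to move is in a losing position under optimal play.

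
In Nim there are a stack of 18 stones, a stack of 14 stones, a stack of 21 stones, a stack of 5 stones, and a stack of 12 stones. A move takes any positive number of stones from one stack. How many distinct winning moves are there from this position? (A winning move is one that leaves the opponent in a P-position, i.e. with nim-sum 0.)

Nim-sum: 18 ^ 14 ^ 21 ^ 5 ^ 12 = 0.
The nim-sum is already 0, so every move leaves a nonzero nim-sum — there are no winning moves.

0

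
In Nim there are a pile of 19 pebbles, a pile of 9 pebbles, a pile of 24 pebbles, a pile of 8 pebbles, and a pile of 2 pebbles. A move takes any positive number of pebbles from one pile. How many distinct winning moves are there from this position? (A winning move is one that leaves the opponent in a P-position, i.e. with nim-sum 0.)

3

In binary:
  10011  (19)
  01001  (9)
  11000  (24)
  01000  (8)
  00010  (2)
  -----
  01000  (8)
The overall nim-sum is X = 8. A pile of size p has a winning move iff p XOR X < p (reduce it to p XOR X).
  19: 19 XOR 8 = 27 ≥ 19 — no move.
  9: 9 XOR 8 = 1 < 9 — winning move (to 1).
  24: 24 XOR 8 = 16 < 24 — winning move (to 16).
  8: 8 XOR 8 = 0 < 8 — winning move (to 0).
  2: 2 XOR 8 = 10 ≥ 2 — no move.
That gives 3 winning moves.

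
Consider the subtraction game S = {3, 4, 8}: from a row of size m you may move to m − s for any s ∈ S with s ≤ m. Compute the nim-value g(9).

3

Compute g(0), g(1), … for moves {3, 4, 8}:
k:     0  1  2  3  4  5  6  7  8  9
g(k):  0  0  0  1  1  1  2  0  2  3
So g(9) = 3.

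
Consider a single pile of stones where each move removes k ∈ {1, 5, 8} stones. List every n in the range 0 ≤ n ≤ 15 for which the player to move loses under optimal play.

0, 2, 4, 6, 13, 15

Build the Grundy sequence with g(k) = mex{g(k−s) : s ∈ {1, 5, 8}, s ≤ k}:
k:     0  1  2  3  4  5  6  7  8  9 10 11 12 13 14 15
g(k):  0  1  0  1  0  1  0  1  2  3  2  3  2  0  1  0
The P-positions (g = 0) in 0..15 are 0, 2, 4, 6, 13, 15.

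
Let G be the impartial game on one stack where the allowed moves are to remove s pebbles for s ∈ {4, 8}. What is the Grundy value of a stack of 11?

2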